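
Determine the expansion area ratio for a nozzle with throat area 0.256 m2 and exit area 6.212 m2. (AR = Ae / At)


AR = 6.212 / 0.256 = 24.3

24.3


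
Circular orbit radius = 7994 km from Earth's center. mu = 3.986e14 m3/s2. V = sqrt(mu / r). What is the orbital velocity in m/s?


V = sqrt(3.986e14 / 7994000) = 7061 m/s

7061 m/s


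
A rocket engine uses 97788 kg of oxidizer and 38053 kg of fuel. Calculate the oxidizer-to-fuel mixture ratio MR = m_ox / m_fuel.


MR = 97788 / 38053 = 2.57

2.57


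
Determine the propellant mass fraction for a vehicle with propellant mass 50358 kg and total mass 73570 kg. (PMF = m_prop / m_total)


PMF = 50358 / 73570 = 0.684

0.684


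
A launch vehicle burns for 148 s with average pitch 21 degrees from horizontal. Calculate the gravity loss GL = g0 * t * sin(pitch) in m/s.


GL = 9.81 * 148 * sin(21 deg) = 520 m/s

520 m/s


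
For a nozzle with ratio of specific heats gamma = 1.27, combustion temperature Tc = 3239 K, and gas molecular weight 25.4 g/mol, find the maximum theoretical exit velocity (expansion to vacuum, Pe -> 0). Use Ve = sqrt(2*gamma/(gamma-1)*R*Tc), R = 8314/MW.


R = 8314 / 25.4 = 327.32 J/(kg.K)
Ve = sqrt(2 * 1.27 / (1.27 - 1) * 327.32 * 3239) = 3158 m/s

3158 m/s


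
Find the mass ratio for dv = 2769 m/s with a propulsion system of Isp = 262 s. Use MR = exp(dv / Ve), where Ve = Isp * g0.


Ve = 262 * 9.81 = 2570.22 m/s
MR = exp(2769 / 2570.22) = 2.937

2.937


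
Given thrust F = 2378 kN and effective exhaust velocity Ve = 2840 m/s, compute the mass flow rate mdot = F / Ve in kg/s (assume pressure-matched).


mdot = F / Ve = 2378000 / 2840 = 837.3 kg/s

837.3 kg/s


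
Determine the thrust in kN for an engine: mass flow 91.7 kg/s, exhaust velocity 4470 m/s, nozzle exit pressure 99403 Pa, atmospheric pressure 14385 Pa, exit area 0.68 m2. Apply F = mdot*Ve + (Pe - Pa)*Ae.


F = 91.7 * 4470 + (99403 - 14385) * 0.68 = 467711.0 N = 467.7 kN

467.7 kN


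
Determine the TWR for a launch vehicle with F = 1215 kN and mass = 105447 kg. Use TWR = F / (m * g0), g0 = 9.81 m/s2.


TWR = 1215000 / (105447 * 9.81) = 1.17

1.17


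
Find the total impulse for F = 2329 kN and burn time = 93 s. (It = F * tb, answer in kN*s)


It = 2329 * 93 = 216597 kN*s

216597 kN*s


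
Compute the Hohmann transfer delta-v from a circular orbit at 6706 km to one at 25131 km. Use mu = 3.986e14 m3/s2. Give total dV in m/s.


V1 = sqrt(mu/r1) = 7709.69 m/s
dV1 = V1*(sqrt(2*r2/(r1+r2)) - 1) = 1977.34 m/s
V2 = sqrt(mu/r2) = 3982.57 m/s
dV2 = V2*(1 - sqrt(2*r1/(r1+r2))) = 1397.67 m/s
Total dV = 3375 m/s

3375 m/s


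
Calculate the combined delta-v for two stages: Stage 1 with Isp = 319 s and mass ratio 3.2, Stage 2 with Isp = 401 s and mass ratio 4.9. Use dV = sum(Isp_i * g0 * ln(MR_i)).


dV1 = 319 * 9.81 * ln(3.2) = 3640.0 m/s
dV2 = 401 * 9.81 * ln(4.9) = 6251.7 m/s
Total dV = 3640.0 + 6251.7 = 9891.7 m/s ~ 9892 m/s

9892 m/s


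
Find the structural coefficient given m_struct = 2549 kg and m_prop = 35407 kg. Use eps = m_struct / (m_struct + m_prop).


eps = 2549 / (2549 + 35407) = 0.0672

0.0672


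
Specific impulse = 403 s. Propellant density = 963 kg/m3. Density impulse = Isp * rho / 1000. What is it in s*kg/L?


rho*Isp = 403 * 963 / 1000 = 388 s*kg/L

388 s*kg/L


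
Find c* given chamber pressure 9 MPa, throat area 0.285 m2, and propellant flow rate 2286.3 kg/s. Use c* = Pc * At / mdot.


c* = 9e6 * 0.285 / 2286.3 = 1122 m/s

1122 m/s


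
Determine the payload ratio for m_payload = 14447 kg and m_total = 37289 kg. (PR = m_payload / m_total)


PR = 14447 / 37289 = 0.3874

0.3874


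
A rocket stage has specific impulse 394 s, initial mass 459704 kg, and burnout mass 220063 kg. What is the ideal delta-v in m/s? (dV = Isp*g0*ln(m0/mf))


Ve = 394 * 9.81 = 3865.14 m/s
dV = 3865.14 * ln(459704/220063) = 2847 m/s

2847 m/s


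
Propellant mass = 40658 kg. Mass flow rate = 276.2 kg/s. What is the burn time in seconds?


tb = 40658 / 276.2 = 147.2 s

147.2 s


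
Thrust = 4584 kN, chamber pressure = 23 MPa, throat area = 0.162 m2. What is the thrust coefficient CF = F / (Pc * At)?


CF = 4584000 / (23e6 * 0.162) = 1.23

1.23


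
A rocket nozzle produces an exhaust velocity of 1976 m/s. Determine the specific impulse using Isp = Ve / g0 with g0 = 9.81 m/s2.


Isp = Ve / g0 = 1976 / 9.81 = 201.4 s

201.4 s


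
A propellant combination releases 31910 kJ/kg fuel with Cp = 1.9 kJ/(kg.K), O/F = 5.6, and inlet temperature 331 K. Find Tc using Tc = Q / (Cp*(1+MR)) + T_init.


Tc = 31910 / (1.9 * (1 + 5.6)) + 331 = 2876 K

2876 K


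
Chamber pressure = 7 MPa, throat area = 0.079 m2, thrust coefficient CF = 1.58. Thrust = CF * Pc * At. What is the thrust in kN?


F = 1.58 * 7e6 * 0.079 = 873740.0 N = 873.7 kN

873.7 kN


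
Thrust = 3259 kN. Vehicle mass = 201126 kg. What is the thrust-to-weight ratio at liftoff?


TWR = 3259000 / (201126 * 9.81) = 1.65

1.65


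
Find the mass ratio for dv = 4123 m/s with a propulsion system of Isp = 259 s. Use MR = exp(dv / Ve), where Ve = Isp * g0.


Ve = 259 * 9.81 = 2540.79 m/s
MR = exp(4123 / 2540.79) = 5.067

5.067


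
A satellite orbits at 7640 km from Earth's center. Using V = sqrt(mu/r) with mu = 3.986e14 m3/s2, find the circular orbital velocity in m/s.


V = sqrt(3.986e14 / 7640000) = 7223 m/s

7223 m/s


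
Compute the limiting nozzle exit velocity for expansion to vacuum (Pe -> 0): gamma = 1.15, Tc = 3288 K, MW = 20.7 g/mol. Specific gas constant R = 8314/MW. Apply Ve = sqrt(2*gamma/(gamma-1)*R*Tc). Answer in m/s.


R = 8314 / 20.7 = 401.64 J/(kg.K)
Ve = sqrt(2 * 1.15 / (1.15 - 1) * 401.64 * 3288) = 4500 m/s

4500 m/s


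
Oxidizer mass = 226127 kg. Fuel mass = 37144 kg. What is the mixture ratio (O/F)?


MR = 226127 / 37144 = 6.09

6.09


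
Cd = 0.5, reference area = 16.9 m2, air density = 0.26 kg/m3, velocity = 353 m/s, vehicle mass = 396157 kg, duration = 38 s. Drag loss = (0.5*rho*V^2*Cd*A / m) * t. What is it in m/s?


D = 0.5 * 0.26 * 353^2 * 0.5 * 16.9 = 136882.99 N
a = 136882.99 / 396157 = 0.3455 m/s2
dV = 0.3455 * 38 = 13.1 m/s

13.1 m/s


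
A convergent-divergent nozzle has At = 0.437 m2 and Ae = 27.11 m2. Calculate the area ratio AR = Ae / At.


AR = 27.11 / 0.437 = 62.0

62.0


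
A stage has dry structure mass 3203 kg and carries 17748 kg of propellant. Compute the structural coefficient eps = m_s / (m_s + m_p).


eps = 3203 / (3203 + 17748) = 0.1529

0.1529


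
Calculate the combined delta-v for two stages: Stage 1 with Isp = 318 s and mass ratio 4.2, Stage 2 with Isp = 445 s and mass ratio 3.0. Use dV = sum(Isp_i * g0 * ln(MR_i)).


dV1 = 318 * 9.81 * ln(4.2) = 4476.9 m/s
dV2 = 445 * 9.81 * ln(3.0) = 4795.9 m/s
Total dV = 4476.9 + 4795.9 = 9272.8 m/s ~ 9273 m/s

9273 m/s


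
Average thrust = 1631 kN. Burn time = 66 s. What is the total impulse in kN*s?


It = 1631 * 66 = 107646 kN*s

107646 kN*s


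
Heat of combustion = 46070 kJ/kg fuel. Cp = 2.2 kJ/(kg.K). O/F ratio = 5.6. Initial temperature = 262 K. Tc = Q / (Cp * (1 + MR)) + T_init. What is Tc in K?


Tc = 46070 / (2.2 * (1 + 5.6)) + 262 = 3435 K

3435 K


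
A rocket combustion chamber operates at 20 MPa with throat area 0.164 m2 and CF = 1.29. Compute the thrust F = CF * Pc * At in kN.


F = 1.29 * 20e6 * 0.164 = 4.2312e+06 N = 4231.2 kN

4231.2 kN


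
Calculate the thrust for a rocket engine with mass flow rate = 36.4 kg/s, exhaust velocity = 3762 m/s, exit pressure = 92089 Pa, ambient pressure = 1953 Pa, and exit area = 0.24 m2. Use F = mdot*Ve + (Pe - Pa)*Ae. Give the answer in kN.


F = 36.4 * 3762 + (92089 - 1953) * 0.24 = 158569.0 N = 158.6 kN

158.6 kN


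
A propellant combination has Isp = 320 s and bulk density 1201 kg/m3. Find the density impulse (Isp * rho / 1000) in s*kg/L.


rho*Isp = 320 * 1201 / 1000 = 384 s*kg/L

384 s*kg/L


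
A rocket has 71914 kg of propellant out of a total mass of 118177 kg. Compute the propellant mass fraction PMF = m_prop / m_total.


PMF = 71914 / 118177 = 0.609

0.609


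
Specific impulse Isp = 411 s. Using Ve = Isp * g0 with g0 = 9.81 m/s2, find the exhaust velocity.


Ve = Isp * g0 = 411 * 9.81 = 4031.9 m/s

4031.9 m/s


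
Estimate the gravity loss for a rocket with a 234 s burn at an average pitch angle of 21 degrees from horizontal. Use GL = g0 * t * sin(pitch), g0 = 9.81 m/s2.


GL = 9.81 * 234 * sin(21 deg) = 823 m/s

823 m/s


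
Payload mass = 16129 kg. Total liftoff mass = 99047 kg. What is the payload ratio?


PR = 16129 / 99047 = 0.1628

0.1628


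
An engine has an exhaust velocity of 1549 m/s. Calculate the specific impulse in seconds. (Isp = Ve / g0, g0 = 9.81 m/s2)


Isp = Ve / g0 = 1549 / 9.81 = 157.9 s

157.9 s


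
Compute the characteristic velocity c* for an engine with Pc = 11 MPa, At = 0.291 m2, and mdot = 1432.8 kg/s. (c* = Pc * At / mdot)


c* = 11e6 * 0.291 / 1432.8 = 2234 m/s

2234 m/s


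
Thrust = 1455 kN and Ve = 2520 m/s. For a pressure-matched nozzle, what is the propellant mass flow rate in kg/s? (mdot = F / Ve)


mdot = F / Ve = 1455000 / 2520 = 577.4 kg/s

577.4 kg/s


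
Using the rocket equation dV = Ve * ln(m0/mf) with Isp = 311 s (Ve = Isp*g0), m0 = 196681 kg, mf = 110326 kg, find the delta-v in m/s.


Ve = 311 * 9.81 = 3050.91 m/s
dV = 3050.91 * ln(196681/110326) = 1764 m/s

1764 m/s


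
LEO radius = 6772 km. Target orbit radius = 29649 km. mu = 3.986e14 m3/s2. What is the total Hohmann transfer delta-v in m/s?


V1 = sqrt(mu/r1) = 7672.03 m/s
dV1 = V1*(sqrt(2*r2/(r1+r2)) - 1) = 2117.33 m/s
V2 = sqrt(mu/r2) = 3666.6 m/s
dV2 = V2*(1 - sqrt(2*r1/(r1+r2))) = 1430.66 m/s
Total dV = 3548 m/s

3548 m/s


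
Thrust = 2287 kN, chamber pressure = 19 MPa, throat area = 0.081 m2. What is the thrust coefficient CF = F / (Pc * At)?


CF = 2287000 / (19e6 * 0.081) = 1.49

1.49


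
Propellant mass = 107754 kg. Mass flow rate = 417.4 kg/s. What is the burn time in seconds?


tb = 107754 / 417.4 = 258.2 s

258.2 s


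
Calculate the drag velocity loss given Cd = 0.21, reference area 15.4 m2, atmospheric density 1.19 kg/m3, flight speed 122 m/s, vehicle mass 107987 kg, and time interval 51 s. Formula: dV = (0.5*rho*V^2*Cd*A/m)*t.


D = 0.5 * 1.19 * 122^2 * 0.21 * 15.4 = 28640.24 N
a = 28640.24 / 107987 = 0.2652 m/s2
dV = 0.2652 * 51 = 13.5 m/s

13.5 m/s


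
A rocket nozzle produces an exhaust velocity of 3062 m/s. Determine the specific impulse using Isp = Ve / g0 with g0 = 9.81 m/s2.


Isp = Ve / g0 = 3062 / 9.81 = 312.1 s

312.1 s


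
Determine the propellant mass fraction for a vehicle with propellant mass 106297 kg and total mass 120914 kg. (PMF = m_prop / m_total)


PMF = 106297 / 120914 = 0.879

0.879


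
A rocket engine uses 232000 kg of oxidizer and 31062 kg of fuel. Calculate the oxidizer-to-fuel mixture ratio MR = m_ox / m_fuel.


MR = 232000 / 31062 = 7.47

7.47


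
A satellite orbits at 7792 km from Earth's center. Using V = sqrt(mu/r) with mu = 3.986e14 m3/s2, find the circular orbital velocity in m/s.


V = sqrt(3.986e14 / 7792000) = 7152 m/s

7152 m/s


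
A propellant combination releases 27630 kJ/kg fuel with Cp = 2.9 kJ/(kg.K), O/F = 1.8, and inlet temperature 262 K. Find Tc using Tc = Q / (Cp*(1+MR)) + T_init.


Tc = 27630 / (2.9 * (1 + 1.8)) + 262 = 3665 K

3665 K


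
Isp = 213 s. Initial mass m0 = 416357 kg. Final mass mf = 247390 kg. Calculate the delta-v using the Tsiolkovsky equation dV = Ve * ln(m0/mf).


Ve = 213 * 9.81 = 2089.53 m/s
dV = 2089.53 * ln(416357/247390) = 1088 m/s

1088 m/s


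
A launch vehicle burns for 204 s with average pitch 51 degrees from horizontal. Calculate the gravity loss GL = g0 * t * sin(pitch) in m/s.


GL = 9.81 * 204 * sin(51 deg) = 1555 m/s

1555 m/s


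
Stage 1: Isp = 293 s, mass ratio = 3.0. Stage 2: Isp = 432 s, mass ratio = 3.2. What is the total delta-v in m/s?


dV1 = 293 * 9.81 * ln(3.0) = 3157.8 m/s
dV2 = 432 * 9.81 * ln(3.2) = 4929.3 m/s
Total dV = 3157.8 + 4929.3 = 8087.1 m/s ~ 8087 m/s

8087 m/s


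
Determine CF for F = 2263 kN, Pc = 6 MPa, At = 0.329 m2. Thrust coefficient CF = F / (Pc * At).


CF = 2263000 / (6e6 * 0.329) = 1.15

1.15


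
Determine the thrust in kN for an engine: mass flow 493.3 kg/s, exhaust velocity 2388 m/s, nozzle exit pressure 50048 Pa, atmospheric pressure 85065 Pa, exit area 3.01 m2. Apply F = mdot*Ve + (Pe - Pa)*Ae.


F = 493.3 * 2388 + (50048 - 85065) * 3.01 = 1.0726e+06 N = 1072.6 kN

1072.6 kN


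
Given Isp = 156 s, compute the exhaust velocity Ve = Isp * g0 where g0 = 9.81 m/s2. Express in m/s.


Ve = Isp * g0 = 156 * 9.81 = 1530.4 m/s

1530.4 m/s


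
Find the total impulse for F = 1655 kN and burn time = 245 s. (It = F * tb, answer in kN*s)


It = 1655 * 245 = 405475 kN*s

405475 kN*s


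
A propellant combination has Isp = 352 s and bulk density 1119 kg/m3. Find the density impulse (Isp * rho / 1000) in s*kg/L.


rho*Isp = 352 * 1119 / 1000 = 394 s*kg/L

394 s*kg/L


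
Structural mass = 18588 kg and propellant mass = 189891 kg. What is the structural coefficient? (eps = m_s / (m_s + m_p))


eps = 18588 / (18588 + 189891) = 0.0892

0.0892


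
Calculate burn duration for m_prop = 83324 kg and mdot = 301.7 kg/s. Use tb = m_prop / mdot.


tb = 83324 / 301.7 = 276.2 s

276.2 s


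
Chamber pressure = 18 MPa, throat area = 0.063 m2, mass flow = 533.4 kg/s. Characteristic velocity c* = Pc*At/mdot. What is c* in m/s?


c* = 18e6 * 0.063 / 533.4 = 2126 m/s

2126 m/s


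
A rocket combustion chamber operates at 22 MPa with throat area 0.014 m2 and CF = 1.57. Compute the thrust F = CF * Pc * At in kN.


F = 1.57 * 22e6 * 0.014 = 483560.0 N = 483.6 kN

483.6 kN


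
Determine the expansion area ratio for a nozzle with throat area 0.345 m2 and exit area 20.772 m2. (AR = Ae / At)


AR = 20.772 / 0.345 = 60.2

60.2


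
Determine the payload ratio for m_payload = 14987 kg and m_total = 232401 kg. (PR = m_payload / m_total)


PR = 14987 / 232401 = 0.0645

0.0645


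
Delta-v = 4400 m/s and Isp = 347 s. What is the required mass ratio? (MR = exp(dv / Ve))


Ve = 347 * 9.81 = 3404.07 m/s
MR = exp(4400 / 3404.07) = 3.642

3.642


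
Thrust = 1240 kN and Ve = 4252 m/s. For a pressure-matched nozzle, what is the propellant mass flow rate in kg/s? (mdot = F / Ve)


mdot = F / Ve = 1240000 / 4252 = 291.6 kg/s

291.6 kg/s


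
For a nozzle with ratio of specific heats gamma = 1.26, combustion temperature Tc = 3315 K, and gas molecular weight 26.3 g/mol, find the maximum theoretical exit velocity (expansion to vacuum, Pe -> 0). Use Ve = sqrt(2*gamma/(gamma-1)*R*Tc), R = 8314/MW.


R = 8314 / 26.3 = 316.12 J/(kg.K)
Ve = sqrt(2 * 1.26 / (1.26 - 1) * 316.12 * 3315) = 3187 m/s

3187 m/s


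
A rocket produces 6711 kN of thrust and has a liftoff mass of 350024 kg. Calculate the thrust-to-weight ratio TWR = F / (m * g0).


TWR = 6711000 / (350024 * 9.81) = 1.95

1.95


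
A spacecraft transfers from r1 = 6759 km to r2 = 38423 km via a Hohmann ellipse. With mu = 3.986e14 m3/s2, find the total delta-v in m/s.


V1 = sqrt(mu/r1) = 7679.4 m/s
dV1 = V1*(sqrt(2*r2/(r1+r2)) - 1) = 2335.7 m/s
V2 = sqrt(mu/r2) = 3220.87 m/s
dV2 = V2*(1 - sqrt(2*r1/(r1+r2))) = 1459.11 m/s
Total dV = 3795 m/s

3795 m/s


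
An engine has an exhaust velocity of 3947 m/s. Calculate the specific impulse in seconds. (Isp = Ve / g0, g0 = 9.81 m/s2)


Isp = Ve / g0 = 3947 / 9.81 = 402.3 s

402.3 s


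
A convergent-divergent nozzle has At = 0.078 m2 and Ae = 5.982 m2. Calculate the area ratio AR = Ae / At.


AR = 5.982 / 0.078 = 76.7

76.7


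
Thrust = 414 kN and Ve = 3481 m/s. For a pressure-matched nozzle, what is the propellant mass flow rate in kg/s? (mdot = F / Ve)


mdot = F / Ve = 414000 / 3481 = 118.9 kg/s

118.9 kg/s


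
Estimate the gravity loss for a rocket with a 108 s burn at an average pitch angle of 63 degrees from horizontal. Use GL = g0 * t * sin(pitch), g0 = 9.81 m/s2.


GL = 9.81 * 108 * sin(63 deg) = 944 m/s

944 m/s


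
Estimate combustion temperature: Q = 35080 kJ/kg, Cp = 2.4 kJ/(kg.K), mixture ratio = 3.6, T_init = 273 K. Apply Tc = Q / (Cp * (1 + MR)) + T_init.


Tc = 35080 / (2.4 * (1 + 3.6)) + 273 = 3451 K

3451 K


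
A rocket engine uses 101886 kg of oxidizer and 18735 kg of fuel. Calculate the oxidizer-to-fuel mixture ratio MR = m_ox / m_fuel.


MR = 101886 / 18735 = 5.44

5.44


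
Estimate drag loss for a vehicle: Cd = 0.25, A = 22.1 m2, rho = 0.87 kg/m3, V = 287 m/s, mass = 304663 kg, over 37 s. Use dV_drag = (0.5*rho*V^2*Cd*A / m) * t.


D = 0.5 * 0.87 * 287^2 * 0.25 * 22.1 = 197963.6 N
a = 197963.6 / 304663 = 0.6498 m/s2
dV = 0.6498 * 37 = 24.0 m/s

24.0 m/s


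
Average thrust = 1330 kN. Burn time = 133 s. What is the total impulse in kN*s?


It = 1330 * 133 = 176890 kN*s

176890 kN*s


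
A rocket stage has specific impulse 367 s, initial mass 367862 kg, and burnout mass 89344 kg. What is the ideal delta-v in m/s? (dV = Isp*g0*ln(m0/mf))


Ve = 367 * 9.81 = 3600.27 m/s
dV = 3600.27 * ln(367862/89344) = 5095 m/s

5095 m/s


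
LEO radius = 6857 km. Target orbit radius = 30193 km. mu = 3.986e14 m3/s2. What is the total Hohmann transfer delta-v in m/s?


V1 = sqrt(mu/r1) = 7624.33 m/s
dV1 = V1*(sqrt(2*r2/(r1+r2)) - 1) = 2109.32 m/s
V2 = sqrt(mu/r2) = 3633.42 m/s
dV2 = V2*(1 - sqrt(2*r1/(r1+r2))) = 1422.85 m/s
Total dV = 3532 m/s

3532 m/s


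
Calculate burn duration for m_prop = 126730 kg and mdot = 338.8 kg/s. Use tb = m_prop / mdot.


tb = 126730 / 338.8 = 374.1 s

374.1 s


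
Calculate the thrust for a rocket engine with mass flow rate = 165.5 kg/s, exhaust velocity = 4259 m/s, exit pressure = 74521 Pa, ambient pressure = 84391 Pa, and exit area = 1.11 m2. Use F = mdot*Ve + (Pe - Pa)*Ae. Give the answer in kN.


F = 165.5 * 4259 + (74521 - 84391) * 1.11 = 693909.0 N = 693.9 kN

693.9 kN


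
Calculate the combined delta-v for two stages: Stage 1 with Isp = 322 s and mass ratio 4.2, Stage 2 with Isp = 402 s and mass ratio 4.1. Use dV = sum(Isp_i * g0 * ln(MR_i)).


dV1 = 322 * 9.81 * ln(4.2) = 4533.2 m/s
dV2 = 402 * 9.81 * ln(4.1) = 5564.4 m/s
Total dV = 4533.2 + 5564.4 = 10097.6 m/s ~ 10098 m/s

10098 m/s


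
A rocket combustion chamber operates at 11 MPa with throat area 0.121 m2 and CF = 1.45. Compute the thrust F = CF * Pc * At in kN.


F = 1.45 * 11e6 * 0.121 = 1.9300e+06 N = 1930.0 kN

1930.0 kN


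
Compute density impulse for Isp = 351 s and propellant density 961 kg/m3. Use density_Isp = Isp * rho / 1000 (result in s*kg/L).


rho*Isp = 351 * 961 / 1000 = 337 s*kg/L

337 s*kg/L


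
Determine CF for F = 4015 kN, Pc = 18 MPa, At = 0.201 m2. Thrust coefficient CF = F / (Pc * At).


CF = 4015000 / (18e6 * 0.201) = 1.11

1.11


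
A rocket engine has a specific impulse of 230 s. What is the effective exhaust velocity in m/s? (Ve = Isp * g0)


Ve = Isp * g0 = 230 * 9.81 = 2256.3 m/s

2256.3 m/s


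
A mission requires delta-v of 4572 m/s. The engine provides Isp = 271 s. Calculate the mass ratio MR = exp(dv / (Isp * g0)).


Ve = 271 * 9.81 = 2658.51 m/s
MR = exp(4572 / 2658.51) = 5.583

5.583


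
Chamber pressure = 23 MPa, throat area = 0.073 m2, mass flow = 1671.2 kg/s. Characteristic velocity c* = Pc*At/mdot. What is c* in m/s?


c* = 23e6 * 0.073 / 1671.2 = 1005 m/s

1005 m/s


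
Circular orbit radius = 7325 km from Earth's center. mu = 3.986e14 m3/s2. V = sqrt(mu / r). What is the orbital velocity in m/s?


V = sqrt(3.986e14 / 7325000) = 7377 m/s

7377 m/s


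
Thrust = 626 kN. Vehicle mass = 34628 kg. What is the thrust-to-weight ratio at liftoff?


TWR = 626000 / (34628 * 9.81) = 1.84

1.84


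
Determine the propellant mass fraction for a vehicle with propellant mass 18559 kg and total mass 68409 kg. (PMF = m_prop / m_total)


PMF = 18559 / 68409 = 0.271

0.271


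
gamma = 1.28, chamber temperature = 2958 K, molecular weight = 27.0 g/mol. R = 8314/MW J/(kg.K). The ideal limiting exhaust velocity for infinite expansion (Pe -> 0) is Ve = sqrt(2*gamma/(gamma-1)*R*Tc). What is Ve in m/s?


R = 8314 / 27.0 = 307.93 J/(kg.K)
Ve = sqrt(2 * 1.28 / (1.28 - 1) * 307.93 * 2958) = 2886 m/s

2886 m/s


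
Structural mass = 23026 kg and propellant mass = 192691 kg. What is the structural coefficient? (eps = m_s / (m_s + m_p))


eps = 23026 / (23026 + 192691) = 0.1067

0.1067


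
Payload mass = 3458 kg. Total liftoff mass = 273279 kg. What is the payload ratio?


PR = 3458 / 273279 = 0.0127

0.0127


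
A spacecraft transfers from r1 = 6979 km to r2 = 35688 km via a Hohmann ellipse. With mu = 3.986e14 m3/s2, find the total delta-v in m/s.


V1 = sqrt(mu/r1) = 7557.39 m/s
dV1 = V1*(sqrt(2*r2/(r1+r2)) - 1) = 2217.28 m/s
V2 = sqrt(mu/r2) = 3342.01 m/s
dV2 = V2*(1 - sqrt(2*r1/(r1+r2))) = 1430.51 m/s
Total dV = 3648 m/s

3648 m/s


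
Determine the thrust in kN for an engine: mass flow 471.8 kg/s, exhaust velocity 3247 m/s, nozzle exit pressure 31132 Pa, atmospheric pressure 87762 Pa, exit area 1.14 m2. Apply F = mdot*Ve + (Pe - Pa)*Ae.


F = 471.8 * 3247 + (31132 - 87762) * 1.14 = 1.4674e+06 N = 1467.4 kN

1467.4 kN


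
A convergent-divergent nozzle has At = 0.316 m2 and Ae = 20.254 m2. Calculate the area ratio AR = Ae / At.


AR = 20.254 / 0.316 = 64.1

64.1


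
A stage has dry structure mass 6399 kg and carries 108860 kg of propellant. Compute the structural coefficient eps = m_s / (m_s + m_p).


eps = 6399 / (6399 + 108860) = 0.0555

0.0555


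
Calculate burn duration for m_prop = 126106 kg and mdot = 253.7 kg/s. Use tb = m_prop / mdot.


tb = 126106 / 253.7 = 497.1 s

497.1 s


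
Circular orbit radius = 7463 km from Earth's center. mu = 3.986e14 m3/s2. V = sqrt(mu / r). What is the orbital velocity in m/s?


V = sqrt(3.986e14 / 7463000) = 7308 m/s

7308 m/s


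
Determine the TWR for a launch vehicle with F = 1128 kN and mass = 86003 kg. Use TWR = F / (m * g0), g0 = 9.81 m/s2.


TWR = 1128000 / (86003 * 9.81) = 1.34

1.34


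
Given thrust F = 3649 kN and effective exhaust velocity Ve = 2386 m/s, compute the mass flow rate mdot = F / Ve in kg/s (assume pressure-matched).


mdot = F / Ve = 3649000 / 2386 = 1529.3 kg/s

1529.3 kg/s


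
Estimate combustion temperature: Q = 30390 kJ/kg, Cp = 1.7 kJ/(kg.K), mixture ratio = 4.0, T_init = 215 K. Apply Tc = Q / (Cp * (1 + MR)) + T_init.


Tc = 30390 / (1.7 * (1 + 4.0)) + 215 = 3790 K

3790 K


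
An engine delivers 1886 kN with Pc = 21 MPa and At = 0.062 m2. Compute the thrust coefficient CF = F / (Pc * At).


CF = 1886000 / (21e6 * 0.062) = 1.45

1.45


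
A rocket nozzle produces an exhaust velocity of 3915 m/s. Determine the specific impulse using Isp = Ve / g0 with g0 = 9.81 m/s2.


Isp = Ve / g0 = 3915 / 9.81 = 399.1 s

399.1 s


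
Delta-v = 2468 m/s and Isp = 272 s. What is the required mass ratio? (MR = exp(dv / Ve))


Ve = 272 * 9.81 = 2668.32 m/s
MR = exp(2468 / 2668.32) = 2.522

2.522


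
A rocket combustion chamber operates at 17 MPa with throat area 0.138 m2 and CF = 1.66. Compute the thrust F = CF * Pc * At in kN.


F = 1.66 * 17e6 * 0.138 = 3.8944e+06 N = 3894.4 kN

3894.4 kN


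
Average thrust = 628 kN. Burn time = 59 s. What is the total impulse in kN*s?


It = 628 * 59 = 37052 kN*s

37052 kN*s


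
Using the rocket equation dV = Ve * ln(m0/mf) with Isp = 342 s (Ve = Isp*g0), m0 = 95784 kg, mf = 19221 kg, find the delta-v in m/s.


Ve = 342 * 9.81 = 3355.02 m/s
dV = 3355.02 * ln(95784/19221) = 5388 m/s

5388 m/s


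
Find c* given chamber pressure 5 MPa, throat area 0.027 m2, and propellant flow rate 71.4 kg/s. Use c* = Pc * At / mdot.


c* = 5e6 * 0.027 / 71.4 = 1891 m/s

1891 m/s


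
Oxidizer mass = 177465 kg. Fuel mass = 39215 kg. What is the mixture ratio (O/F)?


MR = 177465 / 39215 = 4.53

4.53


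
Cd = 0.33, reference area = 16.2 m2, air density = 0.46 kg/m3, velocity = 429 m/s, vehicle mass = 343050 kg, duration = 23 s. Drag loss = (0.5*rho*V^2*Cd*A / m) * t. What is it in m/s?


D = 0.5 * 0.46 * 429^2 * 0.33 * 16.2 = 226293.13 N
a = 226293.13 / 343050 = 0.6597 m/s2
dV = 0.6597 * 23 = 15.2 m/s

15.2 m/s


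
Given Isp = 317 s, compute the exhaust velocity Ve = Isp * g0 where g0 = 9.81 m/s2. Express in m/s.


Ve = Isp * g0 = 317 * 9.81 = 3109.8 m/s

3109.8 m/s


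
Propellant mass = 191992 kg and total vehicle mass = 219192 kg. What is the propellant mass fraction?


PMF = 191992 / 219192 = 0.876

0.876


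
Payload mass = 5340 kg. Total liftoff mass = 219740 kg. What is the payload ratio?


PR = 5340 / 219740 = 0.0243

0.0243


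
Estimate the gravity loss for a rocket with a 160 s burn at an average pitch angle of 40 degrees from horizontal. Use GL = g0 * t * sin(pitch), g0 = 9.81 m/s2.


GL = 9.81 * 160 * sin(40 deg) = 1009 m/s

1009 m/s


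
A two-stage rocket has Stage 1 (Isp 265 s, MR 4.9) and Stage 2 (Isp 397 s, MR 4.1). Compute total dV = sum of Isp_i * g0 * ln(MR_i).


dV1 = 265 * 9.81 * ln(4.9) = 4131.5 m/s
dV2 = 397 * 9.81 * ln(4.1) = 5495.2 m/s
Total dV = 4131.5 + 5495.2 = 9626.7 m/s ~ 9627 m/s

9627 m/s


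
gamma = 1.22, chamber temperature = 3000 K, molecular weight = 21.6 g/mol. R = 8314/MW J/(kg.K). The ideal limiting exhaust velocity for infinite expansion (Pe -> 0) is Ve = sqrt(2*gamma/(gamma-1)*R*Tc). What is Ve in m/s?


R = 8314 / 21.6 = 384.91 J/(kg.K)
Ve = sqrt(2 * 1.22 / (1.22 - 1) * 384.91 * 3000) = 3579 m/s

3579 m/s


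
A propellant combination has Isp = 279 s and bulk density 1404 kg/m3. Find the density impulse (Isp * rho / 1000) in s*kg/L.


rho*Isp = 279 * 1404 / 1000 = 392 s*kg/L

392 s*kg/L


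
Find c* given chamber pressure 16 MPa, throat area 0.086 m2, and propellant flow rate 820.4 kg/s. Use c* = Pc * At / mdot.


c* = 16e6 * 0.086 / 820.4 = 1677 m/s

1677 m/s


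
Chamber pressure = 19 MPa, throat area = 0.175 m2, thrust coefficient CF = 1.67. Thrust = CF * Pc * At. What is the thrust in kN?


F = 1.67 * 19e6 * 0.175 = 5.5527e+06 N = 5552.7 kN

5552.7 kN


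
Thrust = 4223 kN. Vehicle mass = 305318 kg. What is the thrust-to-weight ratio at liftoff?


TWR = 4223000 / (305318 * 9.81) = 1.41

1.41


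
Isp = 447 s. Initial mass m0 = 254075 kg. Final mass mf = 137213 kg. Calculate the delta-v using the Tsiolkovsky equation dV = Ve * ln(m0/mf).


Ve = 447 * 9.81 = 4385.07 m/s
dV = 4385.07 * ln(254075/137213) = 2702 m/s

2702 m/s


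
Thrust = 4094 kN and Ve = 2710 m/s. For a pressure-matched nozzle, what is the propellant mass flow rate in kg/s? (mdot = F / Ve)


mdot = F / Ve = 4094000 / 2710 = 1510.7 kg/s

1510.7 kg/s


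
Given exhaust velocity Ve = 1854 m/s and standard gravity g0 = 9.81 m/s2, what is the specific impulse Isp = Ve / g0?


Isp = Ve / g0 = 1854 / 9.81 = 189.0 s

189.0 s


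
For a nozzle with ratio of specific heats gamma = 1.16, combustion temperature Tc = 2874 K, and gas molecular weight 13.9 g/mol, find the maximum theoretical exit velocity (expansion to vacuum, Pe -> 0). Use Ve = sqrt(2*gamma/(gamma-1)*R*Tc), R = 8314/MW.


R = 8314 / 13.9 = 598.13 J/(kg.K)
Ve = sqrt(2 * 1.16 / (1.16 - 1) * 598.13 * 2874) = 4993 m/s

4993 m/s


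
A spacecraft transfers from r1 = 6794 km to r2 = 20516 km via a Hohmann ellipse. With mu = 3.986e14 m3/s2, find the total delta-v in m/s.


V1 = sqrt(mu/r1) = 7659.6 m/s
dV1 = V1*(sqrt(2*r2/(r1+r2)) - 1) = 1729.12 m/s
V2 = sqrt(mu/r2) = 4407.8 m/s
dV2 = V2*(1 - sqrt(2*r1/(r1+r2))) = 1298.67 m/s
Total dV = 3028 m/s

3028 m/s


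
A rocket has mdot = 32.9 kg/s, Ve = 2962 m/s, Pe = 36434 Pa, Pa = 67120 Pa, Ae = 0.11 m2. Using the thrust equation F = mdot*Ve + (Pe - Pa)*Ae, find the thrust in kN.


F = 32.9 * 2962 + (36434 - 67120) * 0.11 = 94074.0 N = 94.1 kN

94.1 kN


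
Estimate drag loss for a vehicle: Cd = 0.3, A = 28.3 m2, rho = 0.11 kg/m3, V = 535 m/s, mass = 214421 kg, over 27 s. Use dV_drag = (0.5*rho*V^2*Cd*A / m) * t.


D = 0.5 * 0.11 * 535^2 * 0.3 * 28.3 = 133652.76 N
a = 133652.76 / 214421 = 0.6233 m/s2
dV = 0.6233 * 27 = 16.8 m/s

16.8 m/s


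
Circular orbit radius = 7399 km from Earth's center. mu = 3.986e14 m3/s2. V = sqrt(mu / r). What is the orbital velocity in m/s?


V = sqrt(3.986e14 / 7399000) = 7340 m/s

7340 m/s


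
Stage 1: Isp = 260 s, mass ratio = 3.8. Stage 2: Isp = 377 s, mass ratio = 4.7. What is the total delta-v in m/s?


dV1 = 260 * 9.81 * ln(3.8) = 3405.1 m/s
dV2 = 377 * 9.81 * ln(4.7) = 5723.5 m/s
Total dV = 3405.1 + 5723.5 = 9128.6 m/s ~ 9129 m/s

9129 m/s


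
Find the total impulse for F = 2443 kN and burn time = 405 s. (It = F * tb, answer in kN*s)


It = 2443 * 405 = 989415 kN*s

989415 kN*s


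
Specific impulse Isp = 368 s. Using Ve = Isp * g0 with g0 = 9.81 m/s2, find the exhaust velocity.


Ve = Isp * g0 = 368 * 9.81 = 3610.1 m/s

3610.1 m/s


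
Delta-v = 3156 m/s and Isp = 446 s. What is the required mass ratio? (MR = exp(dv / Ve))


Ve = 446 * 9.81 = 4375.26 m/s
MR = exp(3156 / 4375.26) = 2.057

2.057


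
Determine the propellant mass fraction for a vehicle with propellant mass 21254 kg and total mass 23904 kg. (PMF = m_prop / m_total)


PMF = 21254 / 23904 = 0.889

0.889


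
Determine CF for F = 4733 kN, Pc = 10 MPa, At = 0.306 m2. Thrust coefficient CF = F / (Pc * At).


CF = 4733000 / (10e6 * 0.306) = 1.55

1.55


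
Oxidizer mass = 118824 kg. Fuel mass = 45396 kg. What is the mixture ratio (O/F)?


MR = 118824 / 45396 = 2.62

2.62


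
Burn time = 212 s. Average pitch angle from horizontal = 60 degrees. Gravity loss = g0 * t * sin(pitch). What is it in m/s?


GL = 9.81 * 212 * sin(60 deg) = 1801 m/s

1801 m/s


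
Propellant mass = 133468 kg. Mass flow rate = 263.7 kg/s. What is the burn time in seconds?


tb = 133468 / 263.7 = 506.1 s

506.1 s


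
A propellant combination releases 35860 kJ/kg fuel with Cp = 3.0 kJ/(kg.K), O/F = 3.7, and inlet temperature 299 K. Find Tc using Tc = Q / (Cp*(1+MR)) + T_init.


Tc = 35860 / (3.0 * (1 + 3.7)) + 299 = 2842 K

2842 K


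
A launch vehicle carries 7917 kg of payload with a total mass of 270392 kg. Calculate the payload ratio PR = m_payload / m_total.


PR = 7917 / 270392 = 0.0293

0.0293


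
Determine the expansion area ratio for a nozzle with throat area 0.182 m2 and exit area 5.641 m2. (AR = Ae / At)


AR = 5.641 / 0.182 = 31.0

31.0


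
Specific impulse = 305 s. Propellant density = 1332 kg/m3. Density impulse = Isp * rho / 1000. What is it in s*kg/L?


rho*Isp = 305 * 1332 / 1000 = 406 s*kg/L

406 s*kg/L


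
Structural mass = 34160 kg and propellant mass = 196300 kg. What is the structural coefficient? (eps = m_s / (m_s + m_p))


eps = 34160 / (34160 + 196300) = 0.1482

0.1482


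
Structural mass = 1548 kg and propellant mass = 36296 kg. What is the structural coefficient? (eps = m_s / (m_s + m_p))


eps = 1548 / (1548 + 36296) = 0.0409

0.0409


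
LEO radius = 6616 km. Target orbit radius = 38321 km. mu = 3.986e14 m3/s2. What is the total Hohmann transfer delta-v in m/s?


V1 = sqrt(mu/r1) = 7761.95 m/s
dV1 = V1*(sqrt(2*r2/(r1+r2)) - 1) = 2374.88 m/s
V2 = sqrt(mu/r2) = 3225.15 m/s
dV2 = V2*(1 - sqrt(2*r1/(r1+r2))) = 1475.06 m/s
Total dV = 3850 m/s

3850 m/s


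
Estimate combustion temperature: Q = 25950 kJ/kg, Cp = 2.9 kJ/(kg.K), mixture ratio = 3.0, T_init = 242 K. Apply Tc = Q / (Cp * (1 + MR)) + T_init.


Tc = 25950 / (2.9 * (1 + 3.0)) + 242 = 2479 K

2479 K


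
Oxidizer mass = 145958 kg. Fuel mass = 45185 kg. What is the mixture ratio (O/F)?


MR = 145958 / 45185 = 3.23

3.23


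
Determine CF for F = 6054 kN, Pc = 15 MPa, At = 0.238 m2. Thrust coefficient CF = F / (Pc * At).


CF = 6054000 / (15e6 * 0.238) = 1.7

1.7


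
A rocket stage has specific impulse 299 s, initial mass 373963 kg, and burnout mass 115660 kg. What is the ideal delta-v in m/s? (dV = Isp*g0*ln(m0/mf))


Ve = 299 * 9.81 = 2933.19 m/s
dV = 2933.19 * ln(373963/115660) = 3442 m/s

3442 m/s


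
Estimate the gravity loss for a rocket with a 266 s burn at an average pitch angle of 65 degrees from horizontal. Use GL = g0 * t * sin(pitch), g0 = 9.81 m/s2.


GL = 9.81 * 266 * sin(65 deg) = 2365 m/s

2365 m/s


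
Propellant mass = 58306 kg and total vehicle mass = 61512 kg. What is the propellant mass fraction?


PMF = 58306 / 61512 = 0.948

0.948


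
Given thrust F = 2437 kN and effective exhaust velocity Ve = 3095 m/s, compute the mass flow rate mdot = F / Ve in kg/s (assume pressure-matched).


mdot = F / Ve = 2437000 / 3095 = 787.4 kg/s

787.4 kg/s


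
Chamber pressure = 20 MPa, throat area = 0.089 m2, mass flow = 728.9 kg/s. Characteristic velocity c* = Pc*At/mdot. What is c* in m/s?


c* = 20e6 * 0.089 / 728.9 = 2442 m/s

2442 m/s


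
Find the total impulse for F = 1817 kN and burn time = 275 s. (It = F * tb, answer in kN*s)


It = 1817 * 275 = 499675 kN*s

499675 kN*s


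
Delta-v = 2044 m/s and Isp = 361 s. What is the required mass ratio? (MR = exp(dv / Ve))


Ve = 361 * 9.81 = 3541.41 m/s
MR = exp(2044 / 3541.41) = 1.781

1.781


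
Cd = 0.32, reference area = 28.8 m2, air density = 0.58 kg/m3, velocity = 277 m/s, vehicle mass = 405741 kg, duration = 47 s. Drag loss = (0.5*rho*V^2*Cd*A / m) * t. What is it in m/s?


D = 0.5 * 0.58 * 277^2 * 0.32 * 28.8 = 205068.99 N
a = 205068.99 / 405741 = 0.5054 m/s2
dV = 0.5054 * 47 = 23.8 m/s

23.8 m/s


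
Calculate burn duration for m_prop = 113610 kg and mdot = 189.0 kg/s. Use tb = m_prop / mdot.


tb = 113610 / 189.0 = 601.1 s

601.1 s


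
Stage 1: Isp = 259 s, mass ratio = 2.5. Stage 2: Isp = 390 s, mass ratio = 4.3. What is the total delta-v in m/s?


dV1 = 259 * 9.81 * ln(2.5) = 2328.1 m/s
dV2 = 390 * 9.81 * ln(4.3) = 5580.5 m/s
Total dV = 2328.1 + 5580.5 = 7908.6 m/s ~ 7909 m/s

7909 m/s


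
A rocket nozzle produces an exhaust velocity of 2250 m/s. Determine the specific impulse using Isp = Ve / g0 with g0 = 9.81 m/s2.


Isp = Ve / g0 = 2250 / 9.81 = 229.4 s

229.4 s


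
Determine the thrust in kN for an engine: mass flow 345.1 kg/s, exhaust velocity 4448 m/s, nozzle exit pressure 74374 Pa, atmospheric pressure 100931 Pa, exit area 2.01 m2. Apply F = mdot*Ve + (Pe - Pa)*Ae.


F = 345.1 * 4448 + (74374 - 100931) * 2.01 = 1.4816e+06 N = 1481.6 kN

1481.6 kN


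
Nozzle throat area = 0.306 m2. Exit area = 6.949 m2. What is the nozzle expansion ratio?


AR = 6.949 / 0.306 = 22.7

22.7


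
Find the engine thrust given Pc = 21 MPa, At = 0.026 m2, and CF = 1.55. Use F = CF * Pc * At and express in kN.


F = 1.55 * 21e6 * 0.026 = 846300.0 N = 846.3 kN

846.3 kN


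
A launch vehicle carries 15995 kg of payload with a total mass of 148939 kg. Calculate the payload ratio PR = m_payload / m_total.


PR = 15995 / 148939 = 0.1074

0.1074


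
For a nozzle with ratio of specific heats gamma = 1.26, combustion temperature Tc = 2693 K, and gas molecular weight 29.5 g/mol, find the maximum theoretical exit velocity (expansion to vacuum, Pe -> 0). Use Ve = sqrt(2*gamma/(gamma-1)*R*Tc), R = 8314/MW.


R = 8314 / 29.5 = 281.83 J/(kg.K)
Ve = sqrt(2 * 1.26 / (1.26 - 1) * 281.83 * 2693) = 2712 m/s

2712 m/s


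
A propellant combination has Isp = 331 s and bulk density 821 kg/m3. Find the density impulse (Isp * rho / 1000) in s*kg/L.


rho*Isp = 331 * 821 / 1000 = 272 s*kg/L

272 s*kg/L


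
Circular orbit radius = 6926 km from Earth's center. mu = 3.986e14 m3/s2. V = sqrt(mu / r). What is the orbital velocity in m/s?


V = sqrt(3.986e14 / 6926000) = 7586 m/s

7586 m/s


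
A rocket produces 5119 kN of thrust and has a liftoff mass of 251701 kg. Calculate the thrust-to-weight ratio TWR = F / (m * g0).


TWR = 5119000 / (251701 * 9.81) = 2.07

2.07


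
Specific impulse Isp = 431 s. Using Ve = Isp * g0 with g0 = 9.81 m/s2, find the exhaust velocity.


Ve = Isp * g0 = 431 * 9.81 = 4228.1 m/s

4228.1 m/s


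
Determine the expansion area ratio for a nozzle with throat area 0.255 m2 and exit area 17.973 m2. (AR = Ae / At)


AR = 17.973 / 0.255 = 70.5

70.5


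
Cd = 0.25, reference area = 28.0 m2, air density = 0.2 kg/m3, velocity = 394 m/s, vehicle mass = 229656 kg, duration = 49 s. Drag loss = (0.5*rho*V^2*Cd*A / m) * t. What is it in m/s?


D = 0.5 * 0.2 * 394^2 * 0.25 * 28.0 = 108665.2 N
a = 108665.2 / 229656 = 0.4732 m/s2
dV = 0.4732 * 49 = 23.2 m/s

23.2 m/s


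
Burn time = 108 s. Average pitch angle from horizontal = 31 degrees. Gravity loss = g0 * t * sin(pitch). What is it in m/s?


GL = 9.81 * 108 * sin(31 deg) = 546 m/s

546 m/s


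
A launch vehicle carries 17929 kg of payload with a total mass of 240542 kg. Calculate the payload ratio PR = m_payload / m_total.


PR = 17929 / 240542 = 0.0745

0.0745


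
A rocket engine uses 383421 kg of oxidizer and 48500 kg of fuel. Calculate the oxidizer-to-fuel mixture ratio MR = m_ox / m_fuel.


MR = 383421 / 48500 = 7.91

7.91


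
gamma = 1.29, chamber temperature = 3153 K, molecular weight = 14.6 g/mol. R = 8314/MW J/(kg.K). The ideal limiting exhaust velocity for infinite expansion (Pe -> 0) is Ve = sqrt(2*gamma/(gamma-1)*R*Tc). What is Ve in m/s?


R = 8314 / 14.6 = 569.45 J/(kg.K)
Ve = sqrt(2 * 1.29 / (1.29 - 1) * 569.45 * 3153) = 3997 m/s

3997 m/s


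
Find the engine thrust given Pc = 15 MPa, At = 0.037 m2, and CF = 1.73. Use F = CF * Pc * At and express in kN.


F = 1.73 * 15e6 * 0.037 = 960150.0 N = 960.1 kN

960.1 kN


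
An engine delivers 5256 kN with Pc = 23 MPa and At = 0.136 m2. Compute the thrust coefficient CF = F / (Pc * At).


CF = 5256000 / (23e6 * 0.136) = 1.68

1.68


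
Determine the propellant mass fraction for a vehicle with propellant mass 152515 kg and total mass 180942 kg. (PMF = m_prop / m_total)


PMF = 152515 / 180942 = 0.843

0.843


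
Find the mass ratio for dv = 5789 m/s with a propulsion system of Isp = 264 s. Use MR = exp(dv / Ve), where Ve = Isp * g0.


Ve = 264 * 9.81 = 2589.84 m/s
MR = exp(5789 / 2589.84) = 9.349

9.349


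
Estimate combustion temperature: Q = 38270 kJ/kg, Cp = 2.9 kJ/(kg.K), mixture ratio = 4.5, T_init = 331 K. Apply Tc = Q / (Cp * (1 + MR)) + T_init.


Tc = 38270 / (2.9 * (1 + 4.5)) + 331 = 2730 K

2730 K


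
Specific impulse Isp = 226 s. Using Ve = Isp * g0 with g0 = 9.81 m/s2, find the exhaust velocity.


Ve = Isp * g0 = 226 * 9.81 = 2217.1 m/s

2217.1 m/s


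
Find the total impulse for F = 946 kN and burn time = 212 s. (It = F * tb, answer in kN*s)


It = 946 * 212 = 200552 kN*s

200552 kN*s


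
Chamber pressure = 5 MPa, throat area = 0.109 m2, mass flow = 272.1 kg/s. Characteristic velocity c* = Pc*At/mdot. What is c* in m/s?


c* = 5e6 * 0.109 / 272.1 = 2003 m/s

2003 m/s


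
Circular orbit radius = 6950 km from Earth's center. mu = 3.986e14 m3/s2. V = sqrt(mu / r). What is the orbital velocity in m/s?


V = sqrt(3.986e14 / 6950000) = 7573 m/s

7573 m/s


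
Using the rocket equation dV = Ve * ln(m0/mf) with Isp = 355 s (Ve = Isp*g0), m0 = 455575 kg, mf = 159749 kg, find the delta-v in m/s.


Ve = 355 * 9.81 = 3482.55 m/s
dV = 3482.55 * ln(455575/159749) = 3650 m/s

3650 m/s


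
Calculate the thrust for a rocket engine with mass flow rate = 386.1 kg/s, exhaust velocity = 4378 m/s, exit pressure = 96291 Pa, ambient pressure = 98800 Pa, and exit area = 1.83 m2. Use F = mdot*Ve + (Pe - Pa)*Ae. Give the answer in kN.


F = 386.1 * 4378 + (96291 - 98800) * 1.83 = 1.6858e+06 N = 1685.8 kN

1685.8 kN
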